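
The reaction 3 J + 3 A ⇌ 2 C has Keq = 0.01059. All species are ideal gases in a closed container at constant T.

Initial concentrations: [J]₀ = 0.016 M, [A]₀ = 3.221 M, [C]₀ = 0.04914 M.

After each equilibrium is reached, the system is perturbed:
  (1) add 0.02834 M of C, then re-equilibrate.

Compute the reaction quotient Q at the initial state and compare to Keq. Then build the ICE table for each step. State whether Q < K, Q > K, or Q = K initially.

Q₀ = 17.64; Q > K (proceeds reverse)

Q₀ = 17.64 vs Keq = 0.01059 ⇒ Q>K, reverse
Step 1:
                    J           A           C
  I             0.016       3.221     0.04914
  C           0.05601     0.05601    -0.03734
  E           0.07201       3.277      0.0118
  solve Keq expr → x = -0.01867; check Q = 0.01059
Then add 0.02834 M of C.
Step 2:
                    J           A           C
  I           0.07201       3.277     0.04014
  C           0.02997     0.02997    -0.01998
  E             0.102       3.307     0.02016
  solve Keq expr → x = -0.009991; check Q = 0.01059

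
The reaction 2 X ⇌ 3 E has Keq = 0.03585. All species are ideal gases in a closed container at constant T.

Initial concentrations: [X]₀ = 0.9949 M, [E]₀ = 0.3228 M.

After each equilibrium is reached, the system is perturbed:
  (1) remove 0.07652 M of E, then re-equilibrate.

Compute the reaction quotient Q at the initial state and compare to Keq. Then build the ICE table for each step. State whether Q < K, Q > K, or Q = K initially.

Q₀ = 0.03398 vs Keq = 0.03585 ⇒ Q<K, forward
Step 1:
                    X           E
  init         0.9949      0.3228
  Δ         -0.003378    0.005067
  eq           0.9915      0.3279
  solve Keq expr → x = 0.001689; check Q = 0.03585
Then remove 0.07652 M of E.
Step 2:
                    X           E
  init         0.9915      0.2513
  Δ          -0.04443     0.06665
  eq           0.9471       0.318
  solve Keq expr → x = 0.02222; check Q = 0.03585

Q₀ = 0.03398; Q < K (proceeds forward)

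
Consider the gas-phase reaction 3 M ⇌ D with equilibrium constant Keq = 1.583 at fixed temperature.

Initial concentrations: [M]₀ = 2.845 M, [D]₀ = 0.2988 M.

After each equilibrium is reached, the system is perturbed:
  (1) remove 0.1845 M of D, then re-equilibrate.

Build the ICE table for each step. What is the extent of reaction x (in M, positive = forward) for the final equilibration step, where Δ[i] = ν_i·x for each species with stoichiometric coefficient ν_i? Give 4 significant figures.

x = 0.01737 M

Q₀ = 0.01298 vs Keq = 1.583 ⇒ Q<K, forward
Step 1:
                   M          D
  init         2.845     0.2988
  Δ           -1.997     0.6657
  eq          0.8478     0.9645
  solve Keq expr → x = 0.6657; check Q = 1.583
Then remove 0.1845 M of D.
Step 2:
                   M          D
  init        0.8478       0.78
  Δ          -0.0521    0.01737
  eq          0.7957     0.7974
  solve Keq expr → x = 0.01737; check Q = 1.583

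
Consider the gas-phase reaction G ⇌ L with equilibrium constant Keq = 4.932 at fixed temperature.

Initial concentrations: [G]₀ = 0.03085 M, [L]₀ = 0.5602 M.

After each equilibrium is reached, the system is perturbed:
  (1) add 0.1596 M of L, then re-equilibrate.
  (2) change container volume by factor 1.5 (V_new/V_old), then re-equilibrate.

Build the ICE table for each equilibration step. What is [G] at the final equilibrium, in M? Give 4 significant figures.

Q₀ = 18.16 vs Keq = 4.932 ⇒ Q>K, reverse
Step 1:
                   G          L
  I          0.03085     0.5602
  C          0.06879   -0.06879
  E          0.09964     0.4914
  solve Keq expr → x = -0.06879; check Q = 4.932
Then add 0.1596 M of L.
Step 2:
                   G          L
  I          0.09964      0.651
  C           0.0269    -0.0269
  E           0.1265     0.6241
  solve Keq expr → x = -0.0269; check Q = 4.932
Then change container volume by factor 1.5 (V_new/V_old).
Step 3:
                   G          L
  I          0.08436     0.4161
  C                0          0
  E          0.08436     0.4161
  solve Keq expr → x = 0; check Q = 4.932

[G]_eq = 0.08436 M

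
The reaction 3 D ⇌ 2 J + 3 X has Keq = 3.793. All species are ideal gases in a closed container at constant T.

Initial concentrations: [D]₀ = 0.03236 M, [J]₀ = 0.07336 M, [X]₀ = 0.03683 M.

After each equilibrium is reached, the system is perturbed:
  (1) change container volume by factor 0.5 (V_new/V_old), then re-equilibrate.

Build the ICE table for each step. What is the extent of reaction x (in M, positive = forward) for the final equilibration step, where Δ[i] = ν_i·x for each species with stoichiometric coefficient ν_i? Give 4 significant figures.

x = -0.002443 M

Q₀ = 0.007934 vs Keq = 3.793 ⇒ Q<K, forward
Step 1:
                    D           J           X
  Initial     0.03236     0.07336     0.03683
  Change     -0.02448     0.01632     0.02448
  Equil      0.007877     0.08968     0.06131
  solve Keq expr → x = 0.008161; check Q = 3.793
Then change container volume by factor 0.5 (V_new/V_old).
Step 2:
                    D           J           X
  Initial     0.01575      0.1794      0.1226
  Change      0.00733   -0.004887    -0.00733
  Equil       0.02308      0.1745      0.1153
  solve Keq expr → x = -0.002443; check Q = 3.793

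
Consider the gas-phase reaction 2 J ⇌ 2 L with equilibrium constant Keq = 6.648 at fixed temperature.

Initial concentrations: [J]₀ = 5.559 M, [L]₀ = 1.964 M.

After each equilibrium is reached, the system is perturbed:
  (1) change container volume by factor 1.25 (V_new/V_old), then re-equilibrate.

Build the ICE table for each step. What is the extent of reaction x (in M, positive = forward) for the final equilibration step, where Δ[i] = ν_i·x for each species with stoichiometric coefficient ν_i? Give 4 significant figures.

Q₀ = 0.1248 vs Keq = 6.648 ⇒ Q<K, forward
Step 1:
                  J         L
  I           5.559     1.964
  C          -3.457     3.457
  E           2.102     5.421
  solve Keq expr → x = 1.728; check Q = 6.648
Then change container volume by factor 1.25 (V_new/V_old).
Step 2:
                  J         L
  I           1.682     4.337
  C               0         0
  E           1.682     4.337
  solve Keq expr → x = 0; check Q = 6.648

x = 0 M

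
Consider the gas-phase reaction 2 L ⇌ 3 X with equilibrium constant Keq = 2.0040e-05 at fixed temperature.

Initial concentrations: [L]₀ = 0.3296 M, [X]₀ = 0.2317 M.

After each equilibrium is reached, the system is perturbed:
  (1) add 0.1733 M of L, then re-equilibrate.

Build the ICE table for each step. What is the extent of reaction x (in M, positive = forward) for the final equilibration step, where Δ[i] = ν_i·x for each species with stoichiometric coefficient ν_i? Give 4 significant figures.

Q₀ = 0.1145 vs Keq = 2.0040e-05 ⇒ Q>K, reverse
Step 1:
                  L         X
  Initial    0.3296    0.2317
  Change     0.1435   -0.2152
  Equil      0.4731   0.01649
  solve Keq expr → x = -0.07174; check Q = 2.0040e-05
Then add 0.1733 M of L.
Step 2:
                  L         X
  Initial    0.6464   0.01649
  Change  -0.002508  0.003762
  Equil      0.6439   0.02025
  solve Keq expr → x = 0.001254; check Q = 2.0040e-05

x = 0.001254 M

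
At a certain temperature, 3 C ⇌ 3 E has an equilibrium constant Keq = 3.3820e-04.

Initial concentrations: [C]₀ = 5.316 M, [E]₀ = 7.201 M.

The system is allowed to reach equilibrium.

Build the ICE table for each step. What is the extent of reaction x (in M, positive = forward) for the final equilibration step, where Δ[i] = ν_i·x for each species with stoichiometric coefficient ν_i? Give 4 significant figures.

Q₀ = 2.486 vs Keq = 3.3820e-04 ⇒ Q>K, reverse
Step 1:
                   C          E
  Initial      5.316      7.201
  Change       6.386     -6.386
  Equil         11.7     0.8153
  solve Keq expr → x = -2.129; check Q = 3.3820e-04

x = -2.129 M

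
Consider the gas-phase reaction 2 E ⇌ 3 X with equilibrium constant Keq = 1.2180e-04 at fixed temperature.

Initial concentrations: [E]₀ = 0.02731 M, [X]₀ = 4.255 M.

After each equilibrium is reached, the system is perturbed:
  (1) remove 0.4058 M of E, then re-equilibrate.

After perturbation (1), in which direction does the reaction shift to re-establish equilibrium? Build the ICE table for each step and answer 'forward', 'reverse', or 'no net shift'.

Q₀ = 1.0329e+05 vs Keq = 1.2180e-04 ⇒ Q>K, reverse
Step 1:
                    E           X
  init        0.02731       4.255
  Δ             2.771      -4.157
  eq            2.798     0.09844
  solve Keq expr → x = -1.386; check Q = 1.2180e-04
Then remove 0.4058 M of E.
Step 2:
                    E           X
  init          2.393     0.09844
  Δ          0.006403   -0.009604
  eq            2.399     0.08883
  solve Keq expr → x = -0.003201; check Q = 1.2180e-04

Direction: reverse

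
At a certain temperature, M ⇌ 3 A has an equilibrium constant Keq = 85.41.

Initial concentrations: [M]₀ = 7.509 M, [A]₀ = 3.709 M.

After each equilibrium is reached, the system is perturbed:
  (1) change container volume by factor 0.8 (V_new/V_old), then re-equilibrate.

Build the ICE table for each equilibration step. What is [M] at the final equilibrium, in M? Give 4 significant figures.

Q₀ = 6.795 vs Keq = 85.41 ⇒ Q<K, forward
Step 1:
                  M         A
  I           7.509     3.709
  C          -1.441     4.323
  E           6.068     8.032
  solve Keq expr → x = 1.441; check Q = 85.41
Then change container volume by factor 0.8 (V_new/V_old).
Step 2:
                  M         A
  I           7.585     10.04
  C          0.4114    -1.234
  E           7.996     8.806
  solve Keq expr → x = -0.4114; check Q = 85.41

[M]_eq = 7.996 M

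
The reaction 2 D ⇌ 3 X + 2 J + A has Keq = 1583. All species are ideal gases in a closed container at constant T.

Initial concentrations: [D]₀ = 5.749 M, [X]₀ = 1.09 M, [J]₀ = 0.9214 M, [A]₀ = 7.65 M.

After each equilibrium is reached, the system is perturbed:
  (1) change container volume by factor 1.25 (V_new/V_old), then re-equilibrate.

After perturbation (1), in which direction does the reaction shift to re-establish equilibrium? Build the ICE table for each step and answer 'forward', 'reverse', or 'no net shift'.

Direction: forward

Q₀ = 0.2545 vs Keq = 1583 ⇒ Q<K, forward
Step 1:
                    D           X           J           A
  Initial       5.749        1.09      0.9214        7.65
  Change        -2.66        3.99        2.66        1.33
  Equil         3.089        5.08       3.582        8.98
  solve Keq expr → x = 1.33; check Q = 1583
Then change container volume by factor 1.25 (V_new/V_old).
Step 2:
                    D           X           J           A
  Initial       2.471       4.064       2.865       7.184
  Change      -0.3378      0.5067      0.3378      0.1689
  Equil         2.133       4.571       3.203       7.353
  solve Keq expr → x = 0.1689; check Q = 1583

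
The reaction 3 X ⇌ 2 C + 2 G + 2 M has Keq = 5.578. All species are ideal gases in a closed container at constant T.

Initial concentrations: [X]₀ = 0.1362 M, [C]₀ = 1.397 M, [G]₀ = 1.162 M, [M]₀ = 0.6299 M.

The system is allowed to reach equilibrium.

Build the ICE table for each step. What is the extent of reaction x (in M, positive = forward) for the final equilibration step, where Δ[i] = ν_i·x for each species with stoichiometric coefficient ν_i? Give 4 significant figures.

Q₀ = 413.8 vs Keq = 5.578 ⇒ Q>K, reverse
Step 1:
                   X          C          G          M
  init        0.1362      1.397      1.162     0.6299
  Δ           0.2501    -0.1667    -0.1667    -0.1667
  eq          0.3863       1.23     0.9953     0.4632
  solve Keq expr → x = -0.08337; check Q = 5.578

x = -0.08337 M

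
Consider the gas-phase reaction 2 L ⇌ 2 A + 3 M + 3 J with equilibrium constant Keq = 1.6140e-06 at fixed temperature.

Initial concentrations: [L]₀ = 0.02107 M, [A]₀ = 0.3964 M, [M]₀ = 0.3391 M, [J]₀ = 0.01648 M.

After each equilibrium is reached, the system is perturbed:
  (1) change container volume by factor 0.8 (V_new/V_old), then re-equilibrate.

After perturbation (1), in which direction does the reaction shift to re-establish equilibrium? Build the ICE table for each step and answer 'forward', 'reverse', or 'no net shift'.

Q₀ = 6.1772e-05 vs Keq = 1.6140e-06 ⇒ Q>K, reverse
Step 1:
                  L         A         M         J
  Initial   0.02107    0.3964    0.3391   0.01648
  Change    0.00688  -0.00688  -0.01032  -0.01032
  Equil     0.02795    0.3895    0.3288  0.006161
  solve Keq expr → x = -0.00344; check Q = 1.6140e-06
Then change container volume by factor 0.8 (V_new/V_old).
Step 2:
                  L         A         M         J
  Initial   0.03494    0.4869     0.411  0.007701
  Change   0.001712 -0.001712 -0.002568 -0.002568
  Equil     0.03665    0.4852    0.4084  0.005132
  solve Keq expr → x = -8.5616e-04; check Q = 1.6140e-06

Direction: reverse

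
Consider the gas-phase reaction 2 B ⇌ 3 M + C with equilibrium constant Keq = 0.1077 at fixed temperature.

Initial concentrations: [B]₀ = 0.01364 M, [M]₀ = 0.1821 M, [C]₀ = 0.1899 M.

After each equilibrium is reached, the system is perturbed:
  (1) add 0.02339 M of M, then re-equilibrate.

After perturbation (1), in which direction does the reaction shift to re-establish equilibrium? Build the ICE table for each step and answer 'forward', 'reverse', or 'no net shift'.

Q₀ = 6.163 vs Keq = 0.1077 ⇒ Q>K, reverse
Step 1:
                   B          M          C
  init       0.01364     0.1821     0.1899
  Δ          0.03997   -0.05996   -0.01999
  eq         0.05361     0.1221     0.1699
  solve Keq expr → x = -0.01999; check Q = 0.1077
Then add 0.02339 M of M.
Step 2:
                   B          M          C
  init       0.05361     0.1455     0.1699
  Δ         0.007502   -0.01125  -0.003751
  eq         0.06112     0.1343     0.1662
  solve Keq expr → x = -0.003751; check Q = 0.1077

Direction: reverse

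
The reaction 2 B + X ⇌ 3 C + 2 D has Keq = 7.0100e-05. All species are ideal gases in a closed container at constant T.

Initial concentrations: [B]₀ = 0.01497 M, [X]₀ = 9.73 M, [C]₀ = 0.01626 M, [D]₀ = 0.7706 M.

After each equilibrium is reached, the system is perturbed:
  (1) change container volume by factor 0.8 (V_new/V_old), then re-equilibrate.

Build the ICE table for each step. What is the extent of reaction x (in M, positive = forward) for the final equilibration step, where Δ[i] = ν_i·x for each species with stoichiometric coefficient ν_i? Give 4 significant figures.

x = -3.9522e-04 M

Q₀ = 0.001171 vs Keq = 7.0100e-05 ⇒ Q>K, reverse
Step 1:
                   B          X          C          D
  Initial    0.01497       9.73    0.01626     0.7706
  Change    0.005577   0.002788  -0.008365  -0.005577
  Equil      0.02055      9.733   0.007895      0.765
  solve Keq expr → x = -0.002788; check Q = 7.0100e-05
Then change container volume by factor 0.8 (V_new/V_old).
Step 2:
                   B          X          C          D
  Initial    0.02568      12.17   0.009869     0.9563
  Change  7.9044e-04 3.9522e-04  -0.001186 -7.9044e-04
  Equil      0.02647      12.17   0.008683     0.9555
  solve Keq expr → x = -3.9522e-04; check Q = 7.0100e-05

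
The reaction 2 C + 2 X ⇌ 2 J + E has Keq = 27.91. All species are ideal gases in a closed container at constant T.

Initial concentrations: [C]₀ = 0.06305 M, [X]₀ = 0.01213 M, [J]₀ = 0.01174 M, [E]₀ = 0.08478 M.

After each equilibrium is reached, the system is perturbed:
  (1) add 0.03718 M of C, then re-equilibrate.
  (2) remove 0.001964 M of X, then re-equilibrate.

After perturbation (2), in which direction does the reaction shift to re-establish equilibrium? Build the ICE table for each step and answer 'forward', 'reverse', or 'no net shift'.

Q₀ = 19.98 vs Keq = 27.91 ⇒ Q<K, forward
Step 1:
                  C         X         J         E
  init      0.06305   0.01213   0.01174   0.08478
  Δ       -8.9579e-04 -8.9579e-04 8.9579e-04 4.4789e-04
  eq        0.06215   0.01123   0.01264   0.08523
  solve Keq expr → x = 4.4789e-04; check Q = 27.91
Then add 0.03718 M of C.
Step 2:
                  C         X         J         E
  init      0.09933   0.01123   0.01264   0.08523
  Δ        -0.00252  -0.00252   0.00252   0.00126
  eq        0.09681  0.008714   0.01516   0.08649
  solve Keq expr → x = 0.00126; check Q = 27.91
Then remove 0.001964 M of X.
Step 3:
                  C         X         J         E
  init      0.09681   0.00675   0.01516   0.08649
  Δ        0.001169  0.001169 -0.001169 -5.8450e-04
  eq        0.09798  0.007919   0.01399    0.0859
  solve Keq expr → x = -5.8450e-04; check Q = 27.91

Direction: reverse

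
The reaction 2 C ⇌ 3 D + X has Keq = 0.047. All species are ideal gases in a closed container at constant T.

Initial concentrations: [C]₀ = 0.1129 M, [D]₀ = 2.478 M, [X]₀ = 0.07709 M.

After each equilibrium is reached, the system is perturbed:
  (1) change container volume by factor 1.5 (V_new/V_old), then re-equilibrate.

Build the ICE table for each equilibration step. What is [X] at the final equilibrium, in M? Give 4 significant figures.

[X]_eq = 4.3792e-04 M

Q₀ = 92.03 vs Keq = 0.047 ⇒ Q>K, reverse
Step 1:
                   C          D          X
  Initial     0.1129      2.478    0.07709
  Change      0.1536    -0.2304    -0.0768
  Equil       0.2665      2.248 2.9397e-04
  solve Keq expr → x = -0.0768; check Q = 0.047
Then change container volume by factor 1.5 (V_new/V_old).
Step 2:
                   C          D          X
  Initial     0.1777      1.498 1.9598e-04
  Change  -4.8388e-04 7.2582e-04 2.4194e-04
  Equil       0.1772      1.499 4.3792e-04
  solve Keq expr → x = 2.4194e-04; check Q = 0.047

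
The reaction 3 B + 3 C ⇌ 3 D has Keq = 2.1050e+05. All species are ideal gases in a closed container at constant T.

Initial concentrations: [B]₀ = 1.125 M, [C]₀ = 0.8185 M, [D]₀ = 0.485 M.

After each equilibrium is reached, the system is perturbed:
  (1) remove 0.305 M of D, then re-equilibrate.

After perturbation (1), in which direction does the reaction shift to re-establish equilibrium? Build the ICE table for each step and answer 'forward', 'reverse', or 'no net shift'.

Q₀ = 0.1461 vs Keq = 2.1050e+05 ⇒ Q<K, forward
Step 1:
                   B          C          D
  init         1.125     0.8185      0.485
  Δ           -0.761     -0.761      0.761
  eq           0.364    0.05754      1.246
  solve Keq expr → x = 0.2537; check Q = 2.1050e+05
Then remove 0.305 M of D.
Step 2:
                   B          C          D
  init         0.364    0.05754      0.941
  Δ         -0.01203   -0.01203    0.01203
  eq           0.352    0.04551      0.953
  solve Keq expr → x = 0.004009; check Q = 2.1050e+05

Direction: forward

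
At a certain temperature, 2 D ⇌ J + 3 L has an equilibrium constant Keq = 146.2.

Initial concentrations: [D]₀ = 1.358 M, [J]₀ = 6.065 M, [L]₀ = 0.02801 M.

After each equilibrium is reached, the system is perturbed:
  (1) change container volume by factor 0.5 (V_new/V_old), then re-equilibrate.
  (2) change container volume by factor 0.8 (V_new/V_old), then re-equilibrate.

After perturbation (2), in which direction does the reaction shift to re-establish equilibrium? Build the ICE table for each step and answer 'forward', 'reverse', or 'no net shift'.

Q₀ = 7.2272e-05 vs Keq = 146.2 ⇒ Q<K, forward
Step 1:
                   D          J          L
  Initial      1.358      6.065    0.02801
  Change     -0.9736     0.4868       1.46
  Equil       0.3844      6.552      1.488
  solve Keq expr → x = 0.4868; check Q = 146.2
Then change container volume by factor 0.5 (V_new/V_old).
Step 2:
                   D          J          L
  Initial     0.7688       13.1      2.977
  Change       0.361    -0.1805    -0.5416
  Equil         1.13      12.92      2.435
  solve Keq expr → x = -0.1805; check Q = 146.2
Then change container volume by factor 0.8 (V_new/V_old).
Step 3:
                   D          J          L
  Initial      1.412      16.15      3.044
  Change      0.1532   -0.07661    -0.2298
  Equil        1.566      16.08      2.814
  solve Keq expr → x = -0.07661; check Q = 146.2

Direction: reverse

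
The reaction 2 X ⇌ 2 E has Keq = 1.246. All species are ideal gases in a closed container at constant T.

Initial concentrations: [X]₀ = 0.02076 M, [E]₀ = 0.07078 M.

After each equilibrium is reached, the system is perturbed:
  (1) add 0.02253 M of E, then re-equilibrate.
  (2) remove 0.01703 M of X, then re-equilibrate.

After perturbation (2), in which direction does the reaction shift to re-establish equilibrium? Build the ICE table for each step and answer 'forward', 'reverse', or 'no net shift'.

Direction: reverse

Q₀ = 11.62 vs Keq = 1.246 ⇒ Q>K, reverse
Step 1:
                    X           E
  init        0.02076     0.07078
  Δ            0.0225     -0.0225
  eq          0.04326     0.04828
  solve Keq expr → x = -0.01125; check Q = 1.246
Then add 0.02253 M of E.
Step 2:
                    X           E
  init        0.04326     0.07081
  Δ           0.01065    -0.01065
  eq           0.0539     0.06017
  solve Keq expr → x = -0.005323; check Q = 1.246
Then remove 0.01703 M of X.
Step 3:
                    X           E
  init        0.03687     0.06017
  Δ          0.008983   -0.008983
  eq          0.04585     0.05119
  solve Keq expr → x = -0.004491; check Q = 1.246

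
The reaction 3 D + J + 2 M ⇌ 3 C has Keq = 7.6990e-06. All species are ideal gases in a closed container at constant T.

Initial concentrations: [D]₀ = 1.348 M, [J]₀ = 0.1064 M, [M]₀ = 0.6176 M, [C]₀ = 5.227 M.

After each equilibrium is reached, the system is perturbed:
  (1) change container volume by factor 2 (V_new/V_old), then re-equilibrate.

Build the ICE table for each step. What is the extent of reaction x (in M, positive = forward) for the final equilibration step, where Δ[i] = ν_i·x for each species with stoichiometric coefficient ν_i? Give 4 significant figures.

Q₀ = 1437 vs Keq = 7.6990e-06 ⇒ Q>K, reverse
Step 1:
                   D          J          M          C
  init         1.348     0.1064     0.6176      5.227
  Δ            4.865      1.622      3.243     -4.865
  eq           6.213      1.728      3.861     0.3623
  solve Keq expr → x = -1.622; check Q = 7.6990e-06
Then change container volume by factor 2 (V_new/V_old).
Step 2:
                   D          J          M          C
  init         3.106      0.864       1.93     0.1811
  Δ          0.08524    0.02841    0.05683   -0.08524
  eq           3.192     0.8924      1.987     0.0959
  solve Keq expr → x = -0.02841; check Q = 7.6990e-06

x = -0.02841 M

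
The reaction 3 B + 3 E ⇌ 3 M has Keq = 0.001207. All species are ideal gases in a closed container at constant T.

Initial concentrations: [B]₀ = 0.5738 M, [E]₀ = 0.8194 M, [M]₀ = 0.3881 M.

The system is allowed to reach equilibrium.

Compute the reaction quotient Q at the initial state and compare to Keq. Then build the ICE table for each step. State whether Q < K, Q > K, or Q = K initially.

Q₀ = 0.5624 vs Keq = 0.001207 ⇒ Q>K, reverse
Step 1:
                    B           E           M
  init         0.5738      0.8194      0.3881
  Δ            0.2867      0.2867     -0.2867
  eq           0.8605       1.106      0.1014
  solve Keq expr → x = -0.09558; check Q = 0.001207

Q₀ = 0.5624; Q > K (proceeds reverse)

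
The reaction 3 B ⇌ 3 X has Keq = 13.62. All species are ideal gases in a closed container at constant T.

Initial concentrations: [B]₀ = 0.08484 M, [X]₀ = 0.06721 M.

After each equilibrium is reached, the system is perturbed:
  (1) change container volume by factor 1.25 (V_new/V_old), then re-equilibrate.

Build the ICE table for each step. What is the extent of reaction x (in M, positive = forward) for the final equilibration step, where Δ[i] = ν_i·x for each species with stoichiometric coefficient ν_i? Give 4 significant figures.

x = 0 M

Q₀ = 0.4972 vs Keq = 13.62 ⇒ Q<K, forward
Step 1:
                   B          X
  init       0.08484    0.06721
  Δ         -0.03996    0.03996
  eq         0.04488     0.1072
  solve Keq expr → x = 0.01332; check Q = 13.62
Then change container volume by factor 1.25 (V_new/V_old).
Step 2:
                   B          X
  init        0.0359    0.08574
  Δ                0          0
  eq          0.0359    0.08574
  solve Keq expr → x = 0; check Q = 13.62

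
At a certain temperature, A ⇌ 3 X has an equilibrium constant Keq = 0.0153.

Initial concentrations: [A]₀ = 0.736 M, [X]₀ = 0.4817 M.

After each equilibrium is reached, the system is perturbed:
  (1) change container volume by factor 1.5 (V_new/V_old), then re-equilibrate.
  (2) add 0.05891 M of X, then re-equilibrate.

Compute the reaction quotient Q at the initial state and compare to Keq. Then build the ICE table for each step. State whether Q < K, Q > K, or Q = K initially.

Q₀ = 0.1519 vs Keq = 0.0153 ⇒ Q>K, reverse
Step 1:
                    A           X
  Initial       0.736      0.4817
  Change      0.08314     -0.2494
  Equil        0.8191      0.2323
  solve Keq expr → x = -0.08314; check Q = 0.0153
Then change container volume by factor 1.5 (V_new/V_old).
Step 2:
                    A           X
  Initial      0.5461      0.1549
  Change     -0.01538     0.04614
  Equil        0.5307       0.201
  solve Keq expr → x = 0.01538; check Q = 0.0153
Then add 0.05891 M of X.
Step 3:
                    A           X
  Initial      0.5307      0.2599
  Change      0.01885    -0.05656
  Equil        0.5496      0.2033
  solve Keq expr → x = -0.01885; check Q = 0.0153

Q₀ = 0.1519; Q > K (proceeds reverse)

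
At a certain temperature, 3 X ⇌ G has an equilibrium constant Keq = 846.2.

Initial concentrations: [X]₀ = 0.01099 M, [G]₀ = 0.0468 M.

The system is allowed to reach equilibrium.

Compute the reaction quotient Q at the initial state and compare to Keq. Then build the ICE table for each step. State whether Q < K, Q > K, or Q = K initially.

Q₀ = 3.5258e+04 vs Keq = 846.2 ⇒ Q>K, reverse
Step 1:
                    X           G
  Initial     0.01099      0.0468
  Change      0.02473   -0.008242
  Equil       0.03572     0.03856
  solve Keq expr → x = -0.008242; check Q = 846.2

Q₀ = 3.5258e+04; Q > K (proceeds reverse)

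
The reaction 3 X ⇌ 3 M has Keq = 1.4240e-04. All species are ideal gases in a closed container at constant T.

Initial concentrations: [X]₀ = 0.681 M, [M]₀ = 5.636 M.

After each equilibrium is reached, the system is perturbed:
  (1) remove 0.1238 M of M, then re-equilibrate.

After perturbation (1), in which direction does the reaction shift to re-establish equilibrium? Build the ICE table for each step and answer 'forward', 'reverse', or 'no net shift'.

Direction: forward

Q₀ = 566.9 vs Keq = 1.4240e-04 ⇒ Q>K, reverse
Step 1:
                    X           M
  init          0.681       5.636
  Δ             5.322      -5.322
  eq            6.003      0.3135
  solve Keq expr → x = -1.774; check Q = 1.4240e-04
Then remove 0.1238 M of M.
Step 2:
                    X           M
  init          6.003      0.1897
  Δ           -0.1177      0.1177
  eq            5.886      0.3074
  solve Keq expr → x = 0.03922; check Q = 1.4240e-04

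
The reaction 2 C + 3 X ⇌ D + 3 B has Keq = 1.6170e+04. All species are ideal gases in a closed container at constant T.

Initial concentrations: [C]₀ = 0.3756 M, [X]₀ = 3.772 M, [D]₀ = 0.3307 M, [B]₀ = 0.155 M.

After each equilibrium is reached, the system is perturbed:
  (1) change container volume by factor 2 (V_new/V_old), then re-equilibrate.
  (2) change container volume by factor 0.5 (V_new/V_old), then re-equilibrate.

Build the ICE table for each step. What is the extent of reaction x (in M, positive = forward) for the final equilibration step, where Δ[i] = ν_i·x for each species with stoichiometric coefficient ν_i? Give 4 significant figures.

Q₀ = 1.6265e-04 vs Keq = 1.6170e+04 ⇒ Q<K, forward
Step 1:
                    C           X           D           B
  Initial      0.3756       3.772      0.3307       0.155
  Change       -0.375     -0.5625      0.1875      0.5625
  Equil    5.9838e-04       3.209      0.5182      0.7175
  solve Keq expr → x = 0.1875; check Q = 1.6170e+04
Then change container volume by factor 2 (V_new/V_old).
Step 2:
                    C           X           D           B
  Initial  2.9919e-04       1.605      0.2591      0.3588
  Change   1.2348e-04  1.8521e-04 -6.1738e-05 -1.8521e-04
  Equil    4.2266e-04       1.605       0.259      0.3586
  solve Keq expr → x = -6.1738e-05; check Q = 1.6170e+04
Then change container volume by factor 0.5 (V_new/V_old).
Step 3:
                    C           X           D           B
  Initial  8.4533e-04        3.21      0.5181      0.7171
  Change  -2.4695e-04 -3.7043e-04  1.2348e-04  3.7043e-04
  Equil    5.9838e-04       3.209      0.5182      0.7175
  solve Keq expr → x = 1.2348e-04; check Q = 1.6170e+04

x = 1.2348e-04 M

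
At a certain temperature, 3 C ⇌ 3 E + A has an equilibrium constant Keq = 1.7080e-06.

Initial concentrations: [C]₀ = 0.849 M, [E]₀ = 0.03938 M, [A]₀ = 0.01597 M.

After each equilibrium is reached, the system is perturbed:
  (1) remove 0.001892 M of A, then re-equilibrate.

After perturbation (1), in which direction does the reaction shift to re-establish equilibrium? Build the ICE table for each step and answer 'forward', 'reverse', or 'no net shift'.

Direction: forward

Q₀ = 1.5937e-06 vs Keq = 1.7080e-06 ⇒ Q<K, forward
Step 1:
                  C         E         A
  I           0.849   0.03938   0.01597
  C       -6.9415e-04 6.9415e-04 2.3138e-04
  E          0.8483   0.04007    0.0162
  solve Keq expr → x = 2.3138e-04; check Q = 1.7080e-06
Then remove 0.001892 M of A.
Step 2:
                  C         E         A
  I          0.8483   0.04007   0.01431
  C       -0.001239  0.001239 4.1298e-04
  E          0.8471   0.04131   0.01472
  solve Keq expr → x = 4.1298e-04; check Q = 1.7080e-06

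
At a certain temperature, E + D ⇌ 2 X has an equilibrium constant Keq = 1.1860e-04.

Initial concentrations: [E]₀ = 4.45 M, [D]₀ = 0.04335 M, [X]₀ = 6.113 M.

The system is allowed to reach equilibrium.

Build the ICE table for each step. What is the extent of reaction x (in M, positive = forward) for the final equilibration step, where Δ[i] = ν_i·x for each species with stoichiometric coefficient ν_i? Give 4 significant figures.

Q₀ = 193.7 vs Keq = 1.1860e-04 ⇒ Q>K, reverse
Step 1:
                   E          D          X
  init          4.45    0.04335      6.113
  Δ             3.03       3.03     -6.061
  eq            7.48      3.074    0.05222
  solve Keq expr → x = -3.03; check Q = 1.1860e-04

x = -3.03 M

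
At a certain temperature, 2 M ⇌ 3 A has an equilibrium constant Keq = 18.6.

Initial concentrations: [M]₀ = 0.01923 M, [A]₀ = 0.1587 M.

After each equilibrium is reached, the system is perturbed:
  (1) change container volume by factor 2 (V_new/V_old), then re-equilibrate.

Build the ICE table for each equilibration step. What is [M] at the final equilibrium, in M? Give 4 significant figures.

Q₀ = 10.81 vs Keq = 18.6 ⇒ Q<K, forward
Step 1:
                    M           A
  init        0.01923      0.1587
  Δ         -0.003779    0.005668
  eq          0.01545      0.1644
  solve Keq expr → x = 0.001889; check Q = 18.6
Then change container volume by factor 2 (V_new/V_old).
Step 2:
                    M           A
  init       0.007726     0.08218
  Δ         -0.001966    0.002949
  eq          0.00576     0.08513
  solve Keq expr → x = 9.8307e-04; check Q = 18.6

[M]_eq = 0.00576 M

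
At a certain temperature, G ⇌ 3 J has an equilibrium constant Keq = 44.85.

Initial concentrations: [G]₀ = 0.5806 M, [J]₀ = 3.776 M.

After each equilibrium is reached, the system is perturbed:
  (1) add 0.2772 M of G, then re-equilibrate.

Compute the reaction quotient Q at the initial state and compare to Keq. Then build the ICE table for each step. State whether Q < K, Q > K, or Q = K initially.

Q₀ = 92.73 vs Keq = 44.85 ⇒ Q>K, reverse
Step 1:
                  G         J
  init       0.5806     3.776
  Δ          0.1784   -0.5351
  eq          0.759     3.241
  solve Keq expr → x = -0.1784; check Q = 44.85
Then add 0.2772 M of G.
Step 2:
                  G         J
  init        1.036     3.241
  Δ        -0.08459    0.2538
  eq         0.9516     3.495
  solve Keq expr → x = 0.08459; check Q = 44.85

Q₀ = 92.73; Q > K (proceeds reverse)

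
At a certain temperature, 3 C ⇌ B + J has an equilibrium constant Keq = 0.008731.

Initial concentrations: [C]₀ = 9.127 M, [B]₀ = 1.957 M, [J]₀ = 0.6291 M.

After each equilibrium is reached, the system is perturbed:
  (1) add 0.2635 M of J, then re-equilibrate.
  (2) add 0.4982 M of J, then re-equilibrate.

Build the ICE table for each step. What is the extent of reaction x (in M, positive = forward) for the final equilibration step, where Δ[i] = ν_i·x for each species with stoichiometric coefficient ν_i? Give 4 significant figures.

x = -0.1398 M

Q₀ = 0.001619 vs Keq = 0.008731 ⇒ Q<K, forward
Step 1:
                   C          B          J
  I            9.127      1.957     0.6291
  C            -1.91     0.6365     0.6365
  E            7.217      2.594      1.266
  solve Keq expr → x = 0.6365; check Q = 0.008731
Then add 0.2635 M of J.
Step 2:
                   C          B          J
  I            7.217      2.594      1.529
  C           0.2477   -0.08258   -0.08258
  E            7.465      2.511      1.447
  solve Keq expr → x = -0.08258; check Q = 0.008731
Then add 0.4982 M of J.
Step 3:
                   C          B          J
  I            7.465      2.511      1.945
  C           0.4195    -0.1398    -0.1398
  E            7.885      2.371      1.805
  solve Keq expr → x = -0.1398; check Q = 0.008731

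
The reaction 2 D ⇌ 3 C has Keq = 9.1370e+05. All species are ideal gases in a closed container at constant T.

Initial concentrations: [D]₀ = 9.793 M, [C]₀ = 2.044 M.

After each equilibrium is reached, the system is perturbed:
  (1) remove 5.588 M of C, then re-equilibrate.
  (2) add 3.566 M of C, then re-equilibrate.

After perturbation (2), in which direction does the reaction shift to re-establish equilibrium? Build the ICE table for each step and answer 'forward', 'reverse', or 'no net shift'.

Q₀ = 0.08905 vs Keq = 9.1370e+05 ⇒ Q<K, forward
Step 1:
                    D           C
  Initial       9.793       2.044
  Change       -9.722       14.58
  Equil       0.07093       16.63
  solve Keq expr → x = 4.861; check Q = 9.1370e+05
Then remove 5.588 M of C.
Step 2:
                    D           C
  Initial     0.07093       11.04
  Change     -0.03231     0.04846
  Equil       0.03862       11.09
  solve Keq expr → x = 0.01615; check Q = 9.1370e+05
Then add 3.566 M of C.
Step 3:
                    D           C
  Initial     0.03862       14.65
  Change      0.01988    -0.02982
  Equil        0.0585       14.62
  solve Keq expr → x = -0.00994; check Q = 9.1370e+05

Direction: reverse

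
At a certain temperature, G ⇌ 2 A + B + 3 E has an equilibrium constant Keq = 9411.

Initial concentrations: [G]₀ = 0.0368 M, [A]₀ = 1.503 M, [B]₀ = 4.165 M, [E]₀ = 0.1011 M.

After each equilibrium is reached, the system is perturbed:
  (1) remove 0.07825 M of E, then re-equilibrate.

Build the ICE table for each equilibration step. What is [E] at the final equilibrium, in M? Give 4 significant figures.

[E]_eq = 0.1332 M

Q₀ = 0.2642 vs Keq = 9411 ⇒ Q<K, forward
Step 1:
                  G         A         B         E
  init       0.0368     1.503     4.165    0.1011
  Δ        -0.03679   0.07358   0.03679    0.1104
  eq      1.0495e-05     1.577     4.202    0.2115
  solve Keq expr → x = 0.03679; check Q = 9411
Then remove 0.07825 M of E.
Step 2:
                  G         A         B         E
  init    1.0495e-05     1.577     4.202    0.1332
  Δ       -7.8694e-06 1.5739e-05 7.8694e-06 2.3608e-05
  eq      2.6252e-06     1.577     4.202    0.1332
  solve Keq expr → x = 7.8694e-06; check Q = 9411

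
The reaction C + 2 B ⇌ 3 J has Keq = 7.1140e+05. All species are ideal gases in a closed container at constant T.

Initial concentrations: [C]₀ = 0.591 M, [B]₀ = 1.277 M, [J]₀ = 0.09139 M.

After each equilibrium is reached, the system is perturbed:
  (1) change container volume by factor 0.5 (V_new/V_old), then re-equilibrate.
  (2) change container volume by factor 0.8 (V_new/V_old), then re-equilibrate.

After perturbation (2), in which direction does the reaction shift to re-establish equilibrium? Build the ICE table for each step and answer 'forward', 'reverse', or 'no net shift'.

Direction: no net shift

Q₀ = 7.9200e-04 vs Keq = 7.1140e+05 ⇒ Q<K, forward
Step 1:
                  C         B         J
  I           0.591     1.277   0.09139
  C           -0.59     -1.18      1.77
  E       9.6506e-04   0.09693     1.861
  solve Keq expr → x = 0.59; check Q = 7.1140e+05
Then change container volume by factor 0.5 (V_new/V_old).
Step 2:
                  C         B         J
  I         0.00193    0.1939     3.723
  C               0         0         0
  E         0.00193    0.1939     3.723
  solve Keq expr → x = 0; check Q = 7.1140e+05
Then change container volume by factor 0.8 (V_new/V_old).
Step 3:
                  C         B         J
  I        0.002413    0.2423     4.654
  C               0         0         0
  E        0.002413    0.2423     4.654
  solve Keq expr → x = 0; check Q = 7.1140e+05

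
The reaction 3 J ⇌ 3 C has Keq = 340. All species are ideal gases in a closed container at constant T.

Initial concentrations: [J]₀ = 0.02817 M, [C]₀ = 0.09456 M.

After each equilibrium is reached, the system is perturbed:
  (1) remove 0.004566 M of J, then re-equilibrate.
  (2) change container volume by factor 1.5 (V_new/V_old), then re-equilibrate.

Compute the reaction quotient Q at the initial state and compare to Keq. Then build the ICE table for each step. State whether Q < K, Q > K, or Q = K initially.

Q₀ = 37.82; Q < K (proceeds forward)

Q₀ = 37.82 vs Keq = 340 ⇒ Q<K, forward
Step 1:
                    J           C
  Initial     0.02817     0.09456
  Change     -0.01279     0.01279
  Equil       0.01538      0.1073
  solve Keq expr → x = 0.004263; check Q = 340
Then remove 0.004566 M of J.
Step 2:
                    J           C
  Initial     0.01081      0.1073
  Change     0.003994   -0.003994
  Equil       0.01481      0.1034
  solve Keq expr → x = -0.001331; check Q = 340
Then change container volume by factor 1.5 (V_new/V_old).
Step 3:
                    J           C
  Initial    0.009872      0.0689
  Change            0           0
  Equil      0.009872      0.0689
  solve Keq expr → x = 0; check Q = 340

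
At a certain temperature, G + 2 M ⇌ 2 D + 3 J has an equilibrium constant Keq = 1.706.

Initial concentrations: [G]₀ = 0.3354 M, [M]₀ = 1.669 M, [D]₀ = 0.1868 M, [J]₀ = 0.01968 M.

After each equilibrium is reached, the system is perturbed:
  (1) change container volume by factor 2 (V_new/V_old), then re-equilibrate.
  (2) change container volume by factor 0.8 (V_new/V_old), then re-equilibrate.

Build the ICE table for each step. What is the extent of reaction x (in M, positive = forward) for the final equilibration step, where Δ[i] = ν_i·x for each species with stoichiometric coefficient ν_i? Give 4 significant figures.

x = -0.007362 M

Q₀ = 2.8468e-07 vs Keq = 1.706 ⇒ Q<K, forward
Step 1:
                    G           M           D           J
  I            0.3354       1.669      0.1868     0.01968
  C           -0.2476     -0.4953      0.4953      0.7429
  E           0.08777       1.174      0.6821      0.7626
  solve Keq expr → x = 0.2476; check Q = 1.706
Then change container volume by factor 2 (V_new/V_old).
Step 2:
                    G           M           D           J
  I           0.04389      0.5869       0.341      0.3813
  C          -0.01971    -0.03941     0.03941     0.05912
  E           0.02418      0.5475      0.3804      0.4404
  solve Keq expr → x = 0.01971; check Q = 1.706
Then change container volume by factor 0.8 (V_new/V_old).
Step 3:
                    G           M           D           J
  I           0.03022      0.6843      0.4756      0.5505
  C          0.007362     0.01472    -0.01472    -0.02208
  E           0.03759       0.699      0.4608      0.5284
  solve Keq expr → x = -0.007362; check Q = 1.706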